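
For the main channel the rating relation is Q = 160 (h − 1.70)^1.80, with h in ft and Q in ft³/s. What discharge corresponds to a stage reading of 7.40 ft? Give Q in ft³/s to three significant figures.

3670 ft³/s

Q = 160 × (7.40 − 1.70)^1.80 = 160 × 5.7^1.80 = 3670 ft³/s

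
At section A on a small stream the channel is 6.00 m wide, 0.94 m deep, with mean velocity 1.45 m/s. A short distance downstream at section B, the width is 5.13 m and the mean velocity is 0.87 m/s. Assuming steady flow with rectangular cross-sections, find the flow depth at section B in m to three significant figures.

Q = A₁V₁ = (6.00×0.94) × 1.45 = 8.178 m³/s
d₂ = Q/(b₂ V₂) = 8.178/(5.13×0.87) = 1.832 m

1.83 m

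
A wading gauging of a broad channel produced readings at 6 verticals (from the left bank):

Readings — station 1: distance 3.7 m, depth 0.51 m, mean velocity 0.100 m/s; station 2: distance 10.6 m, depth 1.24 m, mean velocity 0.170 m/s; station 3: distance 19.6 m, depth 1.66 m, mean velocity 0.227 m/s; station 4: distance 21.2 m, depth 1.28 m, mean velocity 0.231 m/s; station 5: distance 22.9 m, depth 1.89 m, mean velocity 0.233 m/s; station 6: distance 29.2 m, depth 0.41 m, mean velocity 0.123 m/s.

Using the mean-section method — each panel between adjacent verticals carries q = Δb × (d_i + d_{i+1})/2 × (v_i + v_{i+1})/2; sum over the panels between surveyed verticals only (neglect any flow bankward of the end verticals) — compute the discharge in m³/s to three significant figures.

5.86 m³/s

Panel 1-2: Δb = 6.9 m, d̄ = (0.51+1.24)/2 = 0.875, v̄ = (0.100+0.170)/2 = 0.135 → q = 6.9×0.875×0.135 = 0.8151 m³/s
Panel 2-3: Δb = 9 m, d̄ = (1.24+1.66)/2 = 1.45, v̄ = (0.170+0.227)/2 = 0.1985 → q = 9×1.45×0.1985 = 2.590 m³/s
Panel 3-4: Δb = 1.6 m, d̄ = (1.66+1.28)/2 = 1.47, v̄ = (0.227+0.231)/2 = 0.229 → q = 1.6×1.47×0.229 = 0.5386 m³/s
Panel 4-5: Δb = 1.7 m, d̄ = (1.28+1.89)/2 = 1.585, v̄ = (0.231+0.233)/2 = 0.232 → q = 1.7×1.585×0.232 = 0.6251 m³/s
Panel 5-6: Δb = 6.3 m, d̄ = (1.89+0.41)/2 = 1.15, v̄ = (0.233+0.123)/2 = 0.178 → q = 6.3×1.15×0.178 = 1.290 m³/s
Q = Σ q = 5.859 m³/s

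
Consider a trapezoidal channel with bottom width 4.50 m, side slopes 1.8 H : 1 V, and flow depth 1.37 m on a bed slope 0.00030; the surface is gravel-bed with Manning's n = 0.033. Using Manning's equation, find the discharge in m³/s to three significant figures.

4.81 m³/s

A = (b + z·y)·y = (4.50 + 1.8×1.37)×1.37 = 9.543 m²
P = b + 2y√(1+z²) = 4.50 + 2×1.37×√(1+1.8²) = 10.14 m
R = A/P = 9.543/10.14 = 0.9410 m
Q = (1/n)·A·R^(2/3)·S^(1/2) = (1/0.033) × 9.543 × 0.9410^(2/3) × 0.00030^(1/2) = 4.810 m³/s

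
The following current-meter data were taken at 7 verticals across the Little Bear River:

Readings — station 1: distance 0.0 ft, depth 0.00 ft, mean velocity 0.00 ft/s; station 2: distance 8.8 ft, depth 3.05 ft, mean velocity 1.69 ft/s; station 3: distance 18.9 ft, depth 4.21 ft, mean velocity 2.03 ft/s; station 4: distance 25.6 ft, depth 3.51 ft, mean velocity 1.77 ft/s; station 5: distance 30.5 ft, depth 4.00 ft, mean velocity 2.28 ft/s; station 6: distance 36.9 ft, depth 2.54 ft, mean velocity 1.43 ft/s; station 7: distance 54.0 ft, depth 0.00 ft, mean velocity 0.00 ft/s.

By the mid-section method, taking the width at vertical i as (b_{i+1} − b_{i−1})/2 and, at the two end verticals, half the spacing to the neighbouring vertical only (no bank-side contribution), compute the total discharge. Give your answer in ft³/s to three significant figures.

251 ft³/s

w_2 = (18.9 − 0.0)/2 = 9.45 ft; q_2 = 1.69 × 3.05 × 9.45 = 48.71 ft³/s
w_3 = (25.6 − 8.8)/2 = 8.4 ft; q_3 = 2.03 × 4.21 × 8.4 = 71.79 ft³/s
w_4 = (30.5 − 18.9)/2 = 5.8 ft; q_4 = 1.77 × 3.51 × 5.8 = 36.03 ft³/s
w_5 = (36.9 − 25.6)/2 = 5.65 ft; q_5 = 2.28 × 4.00 × 5.65 = 51.53 ft³/s
w_6 = (54.0 − 30.5)/2 = 11.75 ft; q_6 = 1.43 × 2.54 × 11.75 = 42.68 ft³/s
Stations 1, 7 contribute zero (depth or velocity is 0).
Q = Σ qᵢ = 250.7 ft³/s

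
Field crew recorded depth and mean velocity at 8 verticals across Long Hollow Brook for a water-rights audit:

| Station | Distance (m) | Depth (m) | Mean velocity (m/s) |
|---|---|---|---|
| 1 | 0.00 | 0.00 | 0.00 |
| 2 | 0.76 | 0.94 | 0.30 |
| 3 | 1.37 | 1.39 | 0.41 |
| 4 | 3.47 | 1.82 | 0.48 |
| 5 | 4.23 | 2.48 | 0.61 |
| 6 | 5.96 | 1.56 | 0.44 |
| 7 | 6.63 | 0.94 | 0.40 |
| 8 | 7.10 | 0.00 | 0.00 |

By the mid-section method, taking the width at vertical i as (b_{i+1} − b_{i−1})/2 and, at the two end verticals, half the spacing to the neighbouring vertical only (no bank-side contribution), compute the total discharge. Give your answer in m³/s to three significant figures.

5.14 m³/s

w_2 = (1.37 − 0.00)/2 = 0.685 m; q_2 = 0.30 × 0.94 × 0.685 = 0.1932 m³/s
w_3 = (3.47 − 0.76)/2 = 1.355 m; q_3 = 0.41 × 1.39 × 1.355 = 0.7722 m³/s
w_4 = (4.23 − 1.37)/2 = 1.43 m; q_4 = 0.48 × 1.82 × 1.43 = 1.249 m³/s
w_5 = (5.96 − 3.47)/2 = 1.245 m; q_5 = 0.61 × 2.48 × 1.245 = 1.883 m³/s
w_6 = (6.63 − 4.23)/2 = 1.2 m; q_6 = 0.44 × 1.56 × 1.2 = 0.8237 m³/s
w_7 = (7.10 − 5.96)/2 = 0.57 m; q_7 = 0.40 × 0.94 × 0.57 = 0.2143 m³/s
Stations 1, 8 contribute zero (depth or velocity is 0).
Q = Σ qᵢ = 5.136 m³/s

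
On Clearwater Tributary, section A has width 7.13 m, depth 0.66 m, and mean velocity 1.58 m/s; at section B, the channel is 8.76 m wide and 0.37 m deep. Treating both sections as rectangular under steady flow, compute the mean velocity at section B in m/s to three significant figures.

2.29 m/s

Q = A₁V₁ = (7.13×0.66) × 1.58 = 7.435 m³/s
A₂ = 8.76 × 0.37 = 3.241 m²
V₂ = Q/A₂ = 7.435/3.241 = 2.294 m/s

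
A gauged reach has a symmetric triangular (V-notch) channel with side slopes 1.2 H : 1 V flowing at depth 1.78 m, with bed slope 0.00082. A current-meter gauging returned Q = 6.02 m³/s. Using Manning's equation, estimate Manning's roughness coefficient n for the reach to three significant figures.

0.0140

A = z·y² = 1.2×1.78² = 3.802 m²
P = 2y√(1+z²) = 2×1.78×√(1+1.2²) = 5.561 m
R = A/P = 3.802/5.561 = 0.6837 m
n = (1/Q)·A·R^(2/3)·S^(1/2) = (1/6.02) × 3.802 × 0.7761 × 0.02864 = 0.01404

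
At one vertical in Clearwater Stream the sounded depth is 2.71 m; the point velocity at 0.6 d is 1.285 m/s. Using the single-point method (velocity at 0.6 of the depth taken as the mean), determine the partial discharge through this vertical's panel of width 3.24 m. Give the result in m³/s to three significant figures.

11.3 m³/s

v̄ = v₀.₆ = 1.285 m/s
q = v̄ × d × w = 1.285 × 2.71 × 3.24 = 11.28 m³/s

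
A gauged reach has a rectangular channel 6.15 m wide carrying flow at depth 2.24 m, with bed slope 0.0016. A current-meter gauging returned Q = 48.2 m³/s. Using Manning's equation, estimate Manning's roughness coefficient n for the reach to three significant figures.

0.0136

A = b·y = 6.15 × 2.24 = 13.78 m²
P = b + 2y = 6.15 + 2×2.24 = 10.63 m
R = A/P = 13.78/10.63 = 1.296 m
n = (1/Q)·A·R^(2/3)·S^(1/2) = (1/48.2) × 13.78 × 1.189 × 0.04000 = 0.01359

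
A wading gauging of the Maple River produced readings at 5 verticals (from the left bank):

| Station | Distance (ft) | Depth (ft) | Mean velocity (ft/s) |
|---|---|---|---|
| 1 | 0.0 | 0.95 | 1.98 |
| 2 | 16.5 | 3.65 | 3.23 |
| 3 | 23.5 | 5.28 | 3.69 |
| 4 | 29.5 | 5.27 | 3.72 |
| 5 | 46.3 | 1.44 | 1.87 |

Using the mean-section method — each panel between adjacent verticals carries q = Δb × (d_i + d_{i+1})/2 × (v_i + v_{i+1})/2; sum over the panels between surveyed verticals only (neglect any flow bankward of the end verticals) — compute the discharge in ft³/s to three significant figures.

482 ft³/s

Panel 1-2: Δb = 16.5 ft, d̄ = (0.95+3.65)/2 = 2.3, v̄ = (1.98+3.23)/2 = 2.605 → q = 16.5×2.3×2.605 = 98.86 ft³/s
Panel 2-3: Δb = 7 ft, d̄ = (3.65+5.28)/2 = 4.465, v̄ = (3.23+3.69)/2 = 3.46 → q = 7×4.465×3.46 = 108.1 ft³/s
Panel 3-4: Δb = 6 ft, d̄ = (5.28+5.27)/2 = 5.275, v̄ = (3.69+3.72)/2 = 3.705 → q = 6×5.275×3.705 = 117.3 ft³/s
Panel 4-5: Δb = 16.8 ft, d̄ = (5.27+1.44)/2 = 3.355, v̄ = (3.72+1.87)/2 = 2.795 → q = 16.8×3.355×2.795 = 157.5 ft³/s
Q = Σ q = 481.8 ft³/s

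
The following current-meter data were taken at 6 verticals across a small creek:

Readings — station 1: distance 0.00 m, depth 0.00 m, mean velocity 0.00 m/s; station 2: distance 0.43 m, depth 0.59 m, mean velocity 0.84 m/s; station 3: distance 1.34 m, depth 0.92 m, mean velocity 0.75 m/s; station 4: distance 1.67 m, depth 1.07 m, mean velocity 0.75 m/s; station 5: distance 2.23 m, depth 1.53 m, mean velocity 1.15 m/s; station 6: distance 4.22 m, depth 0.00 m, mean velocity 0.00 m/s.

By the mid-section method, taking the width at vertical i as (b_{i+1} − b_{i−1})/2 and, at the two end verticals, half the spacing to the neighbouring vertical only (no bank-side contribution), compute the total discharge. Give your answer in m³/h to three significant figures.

w_2 = (1.34 − 0.00)/2 = 0.67 m; q_2 = 0.84 × 0.59 × 0.67 = 0.3321 m³/s
w_3 = (1.67 − 0.43)/2 = 0.62 m; q_3 = 0.75 × 0.92 × 0.62 = 0.4278 m³/s
w_4 = (2.23 − 1.34)/2 = 0.445 m; q_4 = 0.75 × 1.07 × 0.445 = 0.3571 m³/s
w_5 = (4.22 − 1.67)/2 = 1.275 m; q_5 = 1.15 × 1.53 × 1.275 = 2.243 m³/s
Stations 1, 6 contribute zero (depth or velocity is 0).
Q = Σ qᵢ = 3.360 m³/s
= 3.360 × 3600 = 12100 m³/h

12100 m³/h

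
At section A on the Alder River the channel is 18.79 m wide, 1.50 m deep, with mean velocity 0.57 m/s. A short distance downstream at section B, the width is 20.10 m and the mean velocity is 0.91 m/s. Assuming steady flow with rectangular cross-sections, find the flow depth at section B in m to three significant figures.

0.878 m

Q = A₁V₁ = (18.79×1.50) × 0.57 = 16.07 m³/s
d₂ = Q/(b₂ V₂) = 16.07/(20.10×0.91) = 0.8783 m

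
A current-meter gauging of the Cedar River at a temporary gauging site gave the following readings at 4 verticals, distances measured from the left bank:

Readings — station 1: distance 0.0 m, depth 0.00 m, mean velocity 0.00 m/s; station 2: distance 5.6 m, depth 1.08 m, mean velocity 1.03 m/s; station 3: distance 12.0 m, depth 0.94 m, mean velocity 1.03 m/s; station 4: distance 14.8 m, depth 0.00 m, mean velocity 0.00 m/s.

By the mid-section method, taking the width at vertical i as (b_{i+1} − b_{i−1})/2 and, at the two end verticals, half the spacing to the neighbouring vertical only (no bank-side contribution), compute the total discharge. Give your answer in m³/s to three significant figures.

11.1 m³/s

w_2 = (12.0 − 0.0)/2 = 6 m; q_2 = 1.03 × 1.08 × 6 = 6.674 m³/s
w_3 = (14.8 − 5.6)/2 = 4.6 m; q_3 = 1.03 × 0.94 × 4.6 = 4.454 m³/s
Stations 1, 4 contribute zero (depth or velocity is 0).
Q = Σ qᵢ = 11.13 m³/s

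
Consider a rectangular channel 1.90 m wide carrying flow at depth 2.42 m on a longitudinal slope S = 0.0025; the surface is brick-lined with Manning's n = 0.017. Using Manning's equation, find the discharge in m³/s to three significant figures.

A = b·y = 1.90 × 2.42 = 4.598 m²
P = b + 2y = 1.90 + 2×2.42 = 6.740 m
R = A/P = 4.598/6.740 = 0.6822 m
Q = (1/n)·A·R^(2/3)·S^(1/2) = (1/0.017) × 4.598 × 0.6822^(2/3) × 0.0025^(1/2) = 10.48 m³/s

10.5 m³/s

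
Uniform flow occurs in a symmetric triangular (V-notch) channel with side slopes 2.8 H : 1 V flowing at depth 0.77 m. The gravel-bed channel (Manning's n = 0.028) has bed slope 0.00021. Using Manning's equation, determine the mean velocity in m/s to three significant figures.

A = z·y² = 2.8×0.77² = 1.660 m²
P = 2y√(1+z²) = 2×0.77×√(1+2.8²) = 4.579 m
R = A/P = 1.660/4.579 = 0.3626 m
Q = (1/n)·A·R^(2/3)·S^(1/2) = (1/0.028) × 1.660 × 0.3626^(2/3) × 0.00021^(1/2) = 0.4369 m³/s
V = Q/A = 0.4369/1.660 = 0.2632 m/s

0.263 m/s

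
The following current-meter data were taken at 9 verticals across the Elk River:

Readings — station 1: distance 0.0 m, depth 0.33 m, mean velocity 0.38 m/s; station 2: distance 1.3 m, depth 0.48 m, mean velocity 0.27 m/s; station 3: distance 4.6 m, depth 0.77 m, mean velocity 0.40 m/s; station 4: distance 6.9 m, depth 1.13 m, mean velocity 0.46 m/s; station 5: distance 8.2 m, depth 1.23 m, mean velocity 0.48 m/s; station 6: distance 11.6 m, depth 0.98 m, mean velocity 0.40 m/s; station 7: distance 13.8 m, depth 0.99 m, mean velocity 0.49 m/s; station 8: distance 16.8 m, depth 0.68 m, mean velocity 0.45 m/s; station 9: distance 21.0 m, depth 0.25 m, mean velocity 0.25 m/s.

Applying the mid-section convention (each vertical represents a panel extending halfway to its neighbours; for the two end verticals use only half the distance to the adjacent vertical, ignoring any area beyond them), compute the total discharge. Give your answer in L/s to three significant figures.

w_1 = (1.3 − 0.0)/2 = 0.65 m; q_1 = 0.38 × 0.33 × 0.65 = 0.08151 m³/s
w_2 = (4.6 − 0.0)/2 = 2.3 m; q_2 = 0.27 × 0.48 × 2.3 = 0.2981 m³/s
w_3 = (6.9 − 1.3)/2 = 2.8 m; q_3 = 0.40 × 0.77 × 2.8 = 0.8624 m³/s
w_4 = (8.2 − 4.6)/2 = 1.8 m; q_4 = 0.46 × 1.13 × 1.8 = 0.9356 m³/s
w_5 = (11.6 − 6.9)/2 = 2.35 m; q_5 = 0.48 × 1.23 × 2.35 = 1.387 m³/s
w_6 = (13.8 − 8.2)/2 = 2.8 m; q_6 = 0.40 × 0.98 × 2.8 = 1.098 m³/s
w_7 = (16.8 − 11.6)/2 = 2.6 m; q_7 = 0.49 × 0.99 × 2.6 = 1.261 m³/s
w_8 = (21.0 − 13.8)/2 = 3.6 m; q_8 = 0.45 × 0.68 × 3.6 = 1.102 m³/s
w_9 = (21.0 − 16.8)/2 = 2.1 m; q_9 = 0.25 × 0.25 × 2.1 = 0.1313 m³/s
Q = Σ qᵢ = 7.157 m³/s
= 7.157 × 1000 = 7157 L/s

7160 L/s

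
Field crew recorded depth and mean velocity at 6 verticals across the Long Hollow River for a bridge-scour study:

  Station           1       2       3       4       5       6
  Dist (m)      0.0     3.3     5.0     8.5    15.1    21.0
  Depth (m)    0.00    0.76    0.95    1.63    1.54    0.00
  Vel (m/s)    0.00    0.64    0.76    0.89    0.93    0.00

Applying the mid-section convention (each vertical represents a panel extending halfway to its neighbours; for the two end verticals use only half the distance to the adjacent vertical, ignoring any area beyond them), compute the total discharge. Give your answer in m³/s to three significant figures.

w_2 = (5.0 − 0.0)/2 = 2.5 m; q_2 = 0.64 × 0.76 × 2.5 = 1.216 m³/s
w_3 = (8.5 − 3.3)/2 = 2.6 m; q_3 = 0.76 × 0.95 × 2.6 = 1.877 m³/s
w_4 = (15.1 − 5.0)/2 = 5.05 m; q_4 = 0.89 × 1.63 × 5.05 = 7.326 m³/s
w_5 = (21.0 − 8.5)/2 = 6.25 m; q_5 = 0.93 × 1.54 × 6.25 = 8.951 m³/s
Stations 1, 6 contribute zero (depth or velocity is 0).
Q = Σ qᵢ = 19.37 m³/s

19.4 m³/s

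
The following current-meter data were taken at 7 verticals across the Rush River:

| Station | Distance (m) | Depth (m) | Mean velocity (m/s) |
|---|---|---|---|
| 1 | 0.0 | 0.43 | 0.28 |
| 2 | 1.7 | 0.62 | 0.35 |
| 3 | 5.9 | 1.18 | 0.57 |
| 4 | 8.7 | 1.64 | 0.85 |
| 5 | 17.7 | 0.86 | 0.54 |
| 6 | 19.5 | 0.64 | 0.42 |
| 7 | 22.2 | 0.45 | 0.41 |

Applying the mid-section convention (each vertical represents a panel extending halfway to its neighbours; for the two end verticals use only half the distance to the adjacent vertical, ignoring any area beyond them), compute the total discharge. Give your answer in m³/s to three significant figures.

w_1 = (1.7 − 0.0)/2 = 0.85 m; q_1 = 0.28 × 0.43 × 0.85 = 0.1023 m³/s
w_2 = (5.9 − 0.0)/2 = 2.95 m; q_2 = 0.35 × 0.62 × 2.95 = 0.6402 m³/s
w_3 = (8.7 − 1.7)/2 = 3.5 m; q_3 = 0.57 × 1.18 × 3.5 = 2.354 m³/s
w_4 = (17.7 − 5.9)/2 = 5.9 m; q_4 = 0.85 × 1.64 × 5.9 = 8.225 m³/s
w_5 = (19.5 − 8.7)/2 = 5.4 m; q_5 = 0.54 × 0.86 × 5.4 = 2.508 m³/s
w_6 = (22.2 − 17.7)/2 = 2.25 m; q_6 = 0.42 × 0.64 × 2.25 = 0.6048 m³/s
w_7 = (22.2 − 19.5)/2 = 1.35 m; q_7 = 0.41 × 0.45 × 1.35 = 0.2491 m³/s
Q = Σ qᵢ = 14.68 m³/s

14.7 m³/s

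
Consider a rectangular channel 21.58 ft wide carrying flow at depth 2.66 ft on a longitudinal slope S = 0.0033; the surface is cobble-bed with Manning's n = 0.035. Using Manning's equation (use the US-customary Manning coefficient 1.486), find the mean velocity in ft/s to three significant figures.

4.04 ft/s

A = b·y = 21.58 × 2.66 = 57.40 ft²
P = b + 2y = 21.58 + 2×2.66 = 26.90 ft
R = A/P = 57.40/26.90 = 2.134 ft
Q = (1.486/n)·A·R^(2/3)·S^(1/2) = (1.486/0.035) × 57.40 × 2.134^(2/3) × 0.0033^(1/2) = 232.1 ft³/s
V = Q/A = 232.1/57.40 = 4.043 ft/s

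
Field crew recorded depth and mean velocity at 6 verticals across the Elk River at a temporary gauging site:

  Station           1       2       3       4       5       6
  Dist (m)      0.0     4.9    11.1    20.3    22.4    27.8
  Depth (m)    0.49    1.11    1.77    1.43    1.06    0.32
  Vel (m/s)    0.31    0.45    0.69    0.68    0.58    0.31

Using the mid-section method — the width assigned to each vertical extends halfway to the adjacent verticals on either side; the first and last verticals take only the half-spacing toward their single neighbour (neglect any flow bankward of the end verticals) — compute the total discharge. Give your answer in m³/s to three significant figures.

w_1 = (4.9 − 0.0)/2 = 2.45 m; q_1 = 0.31 × 0.49 × 2.45 = 0.3722 m³/s
w_2 = (11.1 − 0.0)/2 = 5.55 m; q_2 = 0.45 × 1.11 × 5.55 = 2.772 m³/s
w_3 = (20.3 − 4.9)/2 = 7.7 m; q_3 = 0.69 × 1.77 × 7.7 = 9.404 m³/s
w_4 = (22.4 − 11.1)/2 = 5.65 m; q_4 = 0.68 × 1.43 × 5.65 = 5.494 m³/s
w_5 = (27.8 − 20.3)/2 = 3.75 m; q_5 = 0.58 × 1.06 × 3.75 = 2.306 m³/s
w_6 = (27.8 − 22.4)/2 = 2.7 m; q_6 = 0.31 × 0.32 × 2.7 = 0.2678 m³/s
Q = Σ qᵢ = 20.62 m³/s

20.6 m³/s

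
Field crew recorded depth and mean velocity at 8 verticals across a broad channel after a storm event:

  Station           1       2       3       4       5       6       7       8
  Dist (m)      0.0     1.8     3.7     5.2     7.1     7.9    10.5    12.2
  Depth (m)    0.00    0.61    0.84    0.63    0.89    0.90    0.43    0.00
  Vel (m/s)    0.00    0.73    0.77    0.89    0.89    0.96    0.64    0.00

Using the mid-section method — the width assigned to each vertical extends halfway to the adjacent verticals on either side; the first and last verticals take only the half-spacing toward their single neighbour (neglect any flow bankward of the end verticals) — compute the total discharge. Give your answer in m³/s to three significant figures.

6.01 m³/s

w_2 = (3.7 − 0.0)/2 = 1.85 m; q_2 = 0.73 × 0.61 × 1.85 = 0.8238 m³/s
w_3 = (5.2 − 1.8)/2 = 1.7 m; q_3 = 0.77 × 0.84 × 1.7 = 1.100 m³/s
w_4 = (7.1 − 3.7)/2 = 1.7 m; q_4 = 0.89 × 0.63 × 1.7 = 0.9532 m³/s
w_5 = (7.9 − 5.2)/2 = 1.35 m; q_5 = 0.89 × 0.89 × 1.35 = 1.069 m³/s
w_6 = (10.5 − 7.1)/2 = 1.7 m; q_6 = 0.96 × 0.90 × 1.7 = 1.469 m³/s
w_7 = (12.2 − 7.9)/2 = 2.15 m; q_7 = 0.64 × 0.43 × 2.15 = 0.5917 m³/s
Stations 1, 8 contribute zero (depth or velocity is 0).
Q = Σ qᵢ = 6.006 m³/s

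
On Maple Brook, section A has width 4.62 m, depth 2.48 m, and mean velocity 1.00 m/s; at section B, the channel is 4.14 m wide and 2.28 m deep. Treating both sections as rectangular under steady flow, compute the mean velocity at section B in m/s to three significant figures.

Q = A₁V₁ = (4.62×2.48) × 1.00 = 11.46 m³/s
A₂ = 4.14 × 2.28 = 9.439 m²
V₂ = Q/A₂ = 11.46/9.439 = 1.214 m/s

1.21 m/s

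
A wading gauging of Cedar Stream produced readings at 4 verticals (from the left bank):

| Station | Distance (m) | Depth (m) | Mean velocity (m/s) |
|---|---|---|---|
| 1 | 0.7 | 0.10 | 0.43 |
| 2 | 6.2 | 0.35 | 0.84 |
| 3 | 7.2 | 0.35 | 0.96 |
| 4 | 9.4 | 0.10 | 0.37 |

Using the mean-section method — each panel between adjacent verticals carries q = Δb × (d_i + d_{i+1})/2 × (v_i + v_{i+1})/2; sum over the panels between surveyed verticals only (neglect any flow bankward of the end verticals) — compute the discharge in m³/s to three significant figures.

1.43 m³/s

Panel 1-2: Δb = 5.5 m, d̄ = (0.10+0.35)/2 = 0.225, v̄ = (0.43+0.84)/2 = 0.635 → q = 5.5×0.225×0.635 = 0.7858 m³/s
Panel 2-3: Δb = 1 m, d̄ = (0.35+0.35)/2 = 0.35, v̄ = (0.84+0.96)/2 = 0.9 → q = 1×0.35×0.9 = 0.3150 m³/s
Panel 3-4: Δb = 2.2 m, d̄ = (0.35+0.10)/2 = 0.225, v̄ = (0.96+0.37)/2 = 0.665 → q = 2.2×0.225×0.665 = 0.3292 m³/s
Q = Σ q = 1.430 m³/s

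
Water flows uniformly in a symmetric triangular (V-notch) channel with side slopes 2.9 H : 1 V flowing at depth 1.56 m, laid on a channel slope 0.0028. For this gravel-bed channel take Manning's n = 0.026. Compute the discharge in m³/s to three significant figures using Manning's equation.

11.7 m³/s

A = z·y² = 2.9×1.56² = 7.057 m²
P = 2y√(1+z²) = 2×1.56×√(1+2.9²) = 9.571 m
R = A/P = 7.057/9.571 = 0.7374 m
Q = (1/n)·A·R^(2/3)·S^(1/2) = (1/0.026) × 7.057 × 0.7374^(2/3) × 0.0028^(1/2) = 11.72 m³/s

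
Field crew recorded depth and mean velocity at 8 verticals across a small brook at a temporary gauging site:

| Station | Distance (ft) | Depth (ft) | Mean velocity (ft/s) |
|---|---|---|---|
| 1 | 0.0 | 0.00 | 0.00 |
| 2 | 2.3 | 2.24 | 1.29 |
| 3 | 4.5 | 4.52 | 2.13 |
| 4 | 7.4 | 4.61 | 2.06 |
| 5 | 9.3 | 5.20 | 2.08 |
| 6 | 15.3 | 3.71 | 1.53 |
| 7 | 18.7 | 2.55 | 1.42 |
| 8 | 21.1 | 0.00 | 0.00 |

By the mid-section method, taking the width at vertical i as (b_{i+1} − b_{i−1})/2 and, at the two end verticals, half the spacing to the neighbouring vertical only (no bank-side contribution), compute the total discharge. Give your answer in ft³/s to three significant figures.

w_2 = (4.5 − 0.0)/2 = 2.25 ft; q_2 = 1.29 × 2.24 × 2.25 = 6.502 ft³/s
w_3 = (7.4 − 2.3)/2 = 2.55 ft; q_3 = 2.13 × 4.52 × 2.55 = 24.55 ft³/s
w_4 = (9.3 − 4.5)/2 = 2.4 ft; q_4 = 2.06 × 4.61 × 2.4 = 22.79 ft³/s
w_5 = (15.3 − 7.4)/2 = 3.95 ft; q_5 = 2.08 × 5.20 × 3.95 = 42.72 ft³/s
w_6 = (18.7 − 9.3)/2 = 4.7 ft; q_6 = 1.53 × 3.71 × 4.7 = 26.68 ft³/s
w_7 = (21.1 − 15.3)/2 = 2.9 ft; q_7 = 1.42 × 2.55 × 2.9 = 10.50 ft³/s
Stations 1, 8 contribute zero (depth or velocity is 0).
Q = Σ qᵢ = 133.7 ft³/s

134 ft³/s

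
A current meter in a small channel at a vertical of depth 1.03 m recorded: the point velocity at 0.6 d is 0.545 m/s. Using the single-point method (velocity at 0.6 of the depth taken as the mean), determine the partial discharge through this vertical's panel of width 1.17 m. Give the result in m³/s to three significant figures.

v̄ = v₀.₆ = 0.545 m/s
q = v̄ × d × w = 0.5450 × 1.03 × 1.17 = 0.6568 m³/s

0.657 m³/s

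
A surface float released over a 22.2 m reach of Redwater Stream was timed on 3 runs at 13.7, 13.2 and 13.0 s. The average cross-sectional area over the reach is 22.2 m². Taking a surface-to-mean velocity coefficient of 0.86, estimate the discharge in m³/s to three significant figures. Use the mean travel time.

31.9 m³/s

t̄ = (13.7 + 13.2 + 13.0) / 3 = 13.3 s
v_surface = L / t̄ = 22.2 / 13.3 = 1.669 m/s
v_mean = 0.86 × 1.669 = 1.435 m/s
Q = A × v_mean = 22.2 × 1.435 = 31.87 m³/s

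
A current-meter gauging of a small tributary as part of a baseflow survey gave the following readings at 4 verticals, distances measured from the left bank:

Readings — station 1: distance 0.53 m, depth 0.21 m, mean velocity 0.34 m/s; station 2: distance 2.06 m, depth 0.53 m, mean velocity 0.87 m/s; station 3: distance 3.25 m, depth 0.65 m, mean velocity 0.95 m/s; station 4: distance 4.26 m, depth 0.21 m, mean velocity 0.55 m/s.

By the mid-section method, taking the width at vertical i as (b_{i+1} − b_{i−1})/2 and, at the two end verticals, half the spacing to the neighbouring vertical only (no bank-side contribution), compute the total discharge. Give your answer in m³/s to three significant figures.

w_1 = (2.06 − 0.53)/2 = 0.765 m; q_1 = 0.34 × 0.21 × 0.765 = 0.05462 m³/s
w_2 = (3.25 − 0.53)/2 = 1.36 m; q_2 = 0.87 × 0.53 × 1.36 = 0.6271 m³/s
w_3 = (4.26 − 2.06)/2 = 1.1 m; q_3 = 0.95 × 0.65 × 1.1 = 0.6793 m³/s
w_4 = (4.26 − 3.25)/2 = 0.505 m; q_4 = 0.55 × 0.21 × 0.505 = 0.05833 m³/s
Q = Σ qᵢ = 1.419 m³/s

1.42 m³/s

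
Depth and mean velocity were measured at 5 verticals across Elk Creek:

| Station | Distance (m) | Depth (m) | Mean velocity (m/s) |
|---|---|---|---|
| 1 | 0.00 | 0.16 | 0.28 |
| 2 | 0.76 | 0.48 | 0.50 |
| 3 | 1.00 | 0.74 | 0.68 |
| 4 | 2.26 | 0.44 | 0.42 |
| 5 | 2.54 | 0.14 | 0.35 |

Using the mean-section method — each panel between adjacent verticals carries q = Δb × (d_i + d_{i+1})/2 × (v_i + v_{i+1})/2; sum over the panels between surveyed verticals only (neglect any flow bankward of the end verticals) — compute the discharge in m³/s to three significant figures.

0.621 m³/s

Panel 1-2: Δb = 0.76 m, d̄ = (0.16+0.48)/2 = 0.32, v̄ = (0.28+0.50)/2 = 0.39 → q = 0.76×0.32×0.39 = 0.09485 m³/s
Panel 2-3: Δb = 0.24 m, d̄ = (0.48+0.74)/2 = 0.61, v̄ = (0.50+0.68)/2 = 0.59 → q = 0.24×0.61×0.59 = 0.08638 m³/s
Panel 3-4: Δb = 1.26 m, d̄ = (0.74+0.44)/2 = 0.59, v̄ = (0.68+0.42)/2 = 0.55 → q = 1.26×0.59×0.55 = 0.4089 m³/s
Panel 4-5: Δb = 0.28 m, d̄ = (0.44+0.14)/2 = 0.29, v̄ = (0.42+0.35)/2 = 0.385 → q = 0.28×0.29×0.385 = 0.03126 m³/s
Q = Σ q = 0.6214 m³/s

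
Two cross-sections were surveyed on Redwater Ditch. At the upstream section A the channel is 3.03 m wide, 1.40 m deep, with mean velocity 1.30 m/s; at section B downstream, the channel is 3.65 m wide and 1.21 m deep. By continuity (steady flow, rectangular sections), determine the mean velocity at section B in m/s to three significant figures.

Q = A₁V₁ = (3.03×1.40) × 1.30 = 5.515 m³/s
A₂ = 3.65 × 1.21 = 4.417 m²
V₂ = Q/A₂ = 5.515/4.417 = 1.249 m/s

1.25 m/s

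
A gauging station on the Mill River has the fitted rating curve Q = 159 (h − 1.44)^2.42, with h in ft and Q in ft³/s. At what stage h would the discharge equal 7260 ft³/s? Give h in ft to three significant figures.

h − h₀ = (Q/C)^(1/b) = (7260/159)^(1/2.42) = 4.850 ft
h = 1.44 + 4.850 = 6.290 ft

6.29 ft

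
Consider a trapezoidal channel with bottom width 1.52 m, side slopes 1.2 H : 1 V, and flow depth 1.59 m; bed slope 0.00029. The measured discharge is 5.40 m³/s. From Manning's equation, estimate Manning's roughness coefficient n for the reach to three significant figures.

0.0153

A = (b + z·y)·y = (1.52 + 1.2×1.59)×1.59 = 5.451 m²
P = b + 2y√(1+z²) = 1.52 + 2×1.59×√(1+1.2²) = 6.487 m
R = A/P = 5.451/6.487 = 0.8402 m
n = (1/Q)·A·R^(2/3)·S^(1/2) = (1/5.40) × 5.451 × 0.8904 × 0.01703 = 0.01530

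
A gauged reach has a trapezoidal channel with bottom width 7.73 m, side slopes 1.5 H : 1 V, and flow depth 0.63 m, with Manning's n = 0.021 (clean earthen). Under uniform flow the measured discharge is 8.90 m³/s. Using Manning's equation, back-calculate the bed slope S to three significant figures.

A = (b + z·y)·y = (7.73 + 1.5×0.63)×0.63 = 5.465 m²
P = b + 2y√(1+z²) = 7.73 + 2×0.63×√(1+1.5²) = 10.00 m
R = A/P = 5.465/10.00 = 0.5464 m
S = (Q·n / (1·A·R^(2/3)))² = (8.90×0.021 / (1×5.465×0.6684))² = 0.002618

0.00262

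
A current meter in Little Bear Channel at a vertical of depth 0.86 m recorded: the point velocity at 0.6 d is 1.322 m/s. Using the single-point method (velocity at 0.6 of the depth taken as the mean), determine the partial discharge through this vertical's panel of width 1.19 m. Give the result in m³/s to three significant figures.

v̄ = v₀.₆ = 1.322 m/s
q = v̄ × d × w = 1.322 × 0.86 × 1.19 = 1.353 m³/s

1.35 m³/s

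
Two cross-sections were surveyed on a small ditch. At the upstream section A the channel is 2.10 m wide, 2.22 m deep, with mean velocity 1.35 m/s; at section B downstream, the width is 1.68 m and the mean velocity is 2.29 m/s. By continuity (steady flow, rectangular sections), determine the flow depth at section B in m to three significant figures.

1.64 m

Q = A₁V₁ = (2.10×2.22) × 1.35 = 6.294 m³/s
d₂ = Q/(b₂ V₂) = 6.294/(1.68×2.29) = 1.636 m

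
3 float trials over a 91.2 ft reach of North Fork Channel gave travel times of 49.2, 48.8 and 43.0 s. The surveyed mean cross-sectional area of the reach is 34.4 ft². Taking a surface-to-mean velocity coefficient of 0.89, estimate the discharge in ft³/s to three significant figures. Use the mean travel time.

59.4 ft³/s

t̄ = (49.2 + 48.8 + 43.0) / 3 = 47 s
v_surface = L / t̄ = 91.2 / 47 = 1.940 ft/s
v_mean = 0.89 × 1.940 = 1.727 ft/s
Q = A × v_mean = 34.4 × 1.727 = 59.41 ft³/s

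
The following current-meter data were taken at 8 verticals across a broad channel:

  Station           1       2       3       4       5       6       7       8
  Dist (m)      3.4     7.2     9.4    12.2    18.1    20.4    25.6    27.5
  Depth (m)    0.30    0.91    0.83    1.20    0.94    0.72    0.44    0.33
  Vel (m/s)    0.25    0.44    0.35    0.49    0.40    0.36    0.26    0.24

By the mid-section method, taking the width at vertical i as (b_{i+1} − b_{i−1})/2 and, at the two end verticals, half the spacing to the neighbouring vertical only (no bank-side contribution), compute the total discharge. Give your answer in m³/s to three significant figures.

w_1 = (7.2 − 3.4)/2 = 1.9 m; q_1 = 0.25 × 0.30 × 1.9 = 0.1425 m³/s
w_2 = (9.4 − 3.4)/2 = 3 m; q_2 = 0.44 × 0.91 × 3 = 1.201 m³/s
w_3 = (12.2 − 7.2)/2 = 2.5 m; q_3 = 0.35 × 0.83 × 2.5 = 0.7263 m³/s
w_4 = (18.1 − 9.4)/2 = 4.35 m; q_4 = 0.49 × 1.20 × 4.35 = 2.558 m³/s
w_5 = (20.4 − 12.2)/2 = 4.1 m; q_5 = 0.40 × 0.94 × 4.1 = 1.542 m³/s
w_6 = (25.6 − 18.1)/2 = 3.75 m; q_6 = 0.36 × 0.72 × 3.75 = 0.9720 m³/s
w_7 = (27.5 − 20.4)/2 = 3.55 m; q_7 = 0.26 × 0.44 × 3.55 = 0.4061 m³/s
w_8 = (27.5 − 25.6)/2 = 0.95 m; q_8 = 0.24 × 0.33 × 0.95 = 0.07524 m³/s
Q = Σ qᵢ = 7.623 m³/s

7.62 m³/s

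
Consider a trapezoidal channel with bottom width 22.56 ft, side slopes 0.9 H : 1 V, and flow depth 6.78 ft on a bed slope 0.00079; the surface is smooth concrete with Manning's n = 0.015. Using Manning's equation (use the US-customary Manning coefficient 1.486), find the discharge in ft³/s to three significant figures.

A = (b + z·y)·y = (22.56 + 0.9×6.78)×6.78 = 194.3 ft²
P = b + 2y√(1+z²) = 22.56 + 2×6.78×√(1+0.9²) = 40.80 ft
R = A/P = 194.3/40.80 = 4.763 ft
Q = (1.486/n)·A·R^(2/3)·S^(1/2) = (1.486/0.015) × 194.3 × 4.763^(2/3) × 0.00079^(1/2) = 1532 ft³/s

1530 ft³/s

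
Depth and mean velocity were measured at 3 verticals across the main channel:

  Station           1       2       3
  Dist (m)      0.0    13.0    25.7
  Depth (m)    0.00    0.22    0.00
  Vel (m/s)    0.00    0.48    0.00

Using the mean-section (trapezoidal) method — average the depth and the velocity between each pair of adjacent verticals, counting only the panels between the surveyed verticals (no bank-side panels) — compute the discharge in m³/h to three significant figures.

Panel 1-2: Δb = 13 m, d̄ = (0.00+0.22)/2 = 0.11, v̄ = (0.00+0.48)/2 = 0.24 → q = 13×0.11×0.24 = 0.3432 m³/s
Panel 2-3: Δb = 12.7 m, d̄ = (0.22+0.00)/2 = 0.11, v̄ = (0.48+0.00)/2 = 0.24 → q = 12.7×0.11×0.24 = 0.3353 m³/s
Q = Σ q = 0.6785 m³/s
= 0.6785 × 3600 = 2443 m³/h

2440 m³/h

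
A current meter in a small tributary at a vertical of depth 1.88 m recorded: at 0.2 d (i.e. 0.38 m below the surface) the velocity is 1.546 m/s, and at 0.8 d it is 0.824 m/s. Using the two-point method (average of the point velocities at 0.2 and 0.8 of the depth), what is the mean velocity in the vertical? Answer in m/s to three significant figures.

1.19 m/s

v̄ = (1.546 + 0.824) / 2 = 1.185 m/s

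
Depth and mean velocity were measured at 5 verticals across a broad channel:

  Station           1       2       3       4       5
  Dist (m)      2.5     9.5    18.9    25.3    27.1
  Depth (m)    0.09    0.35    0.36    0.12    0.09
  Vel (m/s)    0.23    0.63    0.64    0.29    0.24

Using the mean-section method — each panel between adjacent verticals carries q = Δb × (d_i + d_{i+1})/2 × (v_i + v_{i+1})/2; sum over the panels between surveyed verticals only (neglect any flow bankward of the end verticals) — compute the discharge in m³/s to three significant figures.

Panel 1-2: Δb = 7 m, d̄ = (0.09+0.35)/2 = 0.22, v̄ = (0.23+0.63)/2 = 0.43 → q = 7×0.22×0.43 = 0.6622 m³/s
Panel 2-3: Δb = 9.4 m, d̄ = (0.35+0.36)/2 = 0.355, v̄ = (0.63+0.64)/2 = 0.635 → q = 9.4×0.355×0.635 = 2.119 m³/s
Panel 3-4: Δb = 6.4 m, d̄ = (0.36+0.12)/2 = 0.24, v̄ = (0.64+0.29)/2 = 0.465 → q = 6.4×0.24×0.465 = 0.7142 m³/s
Panel 4-5: Δb = 1.8 m, d̄ = (0.12+0.09)/2 = 0.105, v̄ = (0.29+0.24)/2 = 0.265 → q = 1.8×0.105×0.265 = 0.05009 m³/s
Q = Σ q = 3.546 m³/s

3.55 m³/s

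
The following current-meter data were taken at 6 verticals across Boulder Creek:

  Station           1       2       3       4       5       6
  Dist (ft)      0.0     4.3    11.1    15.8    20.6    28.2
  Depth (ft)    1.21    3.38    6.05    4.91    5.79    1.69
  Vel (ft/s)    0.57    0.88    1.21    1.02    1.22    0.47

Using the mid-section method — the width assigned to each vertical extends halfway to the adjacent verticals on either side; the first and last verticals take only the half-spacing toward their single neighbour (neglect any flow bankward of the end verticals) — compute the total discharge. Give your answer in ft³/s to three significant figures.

w_1 = (4.3 − 0.0)/2 = 2.15 ft; q_1 = 0.57 × 1.21 × 2.15 = 1.483 ft³/s
w_2 = (11.1 − 0.0)/2 = 5.55 ft; q_2 = 0.88 × 3.38 × 5.55 = 16.51 ft³/s
w_3 = (15.8 − 4.3)/2 = 5.75 ft; q_3 = 1.21 × 6.05 × 5.75 = 42.09 ft³/s
w_4 = (20.6 − 11.1)/2 = 4.75 ft; q_4 = 1.02 × 4.91 × 4.75 = 23.79 ft³/s
w_5 = (28.2 − 15.8)/2 = 6.2 ft; q_5 = 1.22 × 5.79 × 6.2 = 43.80 ft³/s
w_6 = (28.2 − 20.6)/2 = 3.8 ft; q_6 = 0.47 × 1.69 × 3.8 = 3.018 ft³/s
Q = Σ qᵢ = 130.7 ft³/s

131 ft³/s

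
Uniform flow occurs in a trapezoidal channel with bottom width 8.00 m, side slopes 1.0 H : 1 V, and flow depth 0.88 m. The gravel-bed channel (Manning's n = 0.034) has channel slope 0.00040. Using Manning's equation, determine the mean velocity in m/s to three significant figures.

A = (b + z·y)·y = (8.00 + 1.0×0.88)×0.88 = 7.814 m²
P = b + 2y√(1+z²) = 8.00 + 2×0.88×√(1+1.0²) = 10.49 m
R = A/P = 7.814/10.49 = 0.7450 m
Q = (1/n)·A·R^(2/3)·S^(1/2) = (1/0.034) × 7.814 × 0.7450^(2/3) × 0.00040^(1/2) = 3.778 m³/s
V = Q/A = 3.778/7.814 = 0.4834 m/s

0.483 m/s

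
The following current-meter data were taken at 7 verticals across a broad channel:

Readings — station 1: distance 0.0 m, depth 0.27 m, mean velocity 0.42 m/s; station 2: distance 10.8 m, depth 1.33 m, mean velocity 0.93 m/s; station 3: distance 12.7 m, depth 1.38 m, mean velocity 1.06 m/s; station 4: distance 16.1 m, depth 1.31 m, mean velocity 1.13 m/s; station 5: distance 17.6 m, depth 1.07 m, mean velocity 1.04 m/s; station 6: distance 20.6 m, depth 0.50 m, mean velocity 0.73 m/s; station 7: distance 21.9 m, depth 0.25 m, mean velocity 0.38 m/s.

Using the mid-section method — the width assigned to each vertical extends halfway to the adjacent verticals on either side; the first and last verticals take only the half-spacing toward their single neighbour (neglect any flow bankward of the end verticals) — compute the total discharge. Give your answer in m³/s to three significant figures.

19.3 m³/s

w_1 = (10.8 − 0.0)/2 = 5.4 m; q_1 = 0.42 × 0.27 × 5.4 = 0.6124 m³/s
w_2 = (12.7 − 0.0)/2 = 6.35 m; q_2 = 0.93 × 1.33 × 6.35 = 7.854 m³/s
w_3 = (16.1 − 10.8)/2 = 2.65 m; q_3 = 1.06 × 1.38 × 2.65 = 3.876 m³/s
w_4 = (17.6 − 12.7)/2 = 2.45 m; q_4 = 1.13 × 1.31 × 2.45 = 3.627 m³/s
w_5 = (20.6 − 16.1)/2 = 2.25 m; q_5 = 1.04 × 1.07 × 2.25 = 2.504 m³/s
w_6 = (21.9 − 17.6)/2 = 2.15 m; q_6 = 0.73 × 0.50 × 2.15 = 0.7848 m³/s
w_7 = (21.9 − 20.6)/2 = 0.65 m; q_7 = 0.38 × 0.25 × 0.65 = 0.06175 m³/s
Q = Σ qᵢ = 19.32 m³/s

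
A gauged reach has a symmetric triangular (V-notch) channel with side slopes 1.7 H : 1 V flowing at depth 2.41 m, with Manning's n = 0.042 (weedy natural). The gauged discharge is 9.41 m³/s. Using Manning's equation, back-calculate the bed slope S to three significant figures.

0.00152

A = z·y² = 1.7×2.41² = 9.874 m²
P = 2y√(1+z²) = 2×2.41×√(1+1.7²) = 9.507 m
R = A/P = 9.874/9.507 = 1.039 m
S = (Q·n / (1·A·R^(2/3)))² = (9.41×0.042 / (1×9.874×1.026))² = 0.001523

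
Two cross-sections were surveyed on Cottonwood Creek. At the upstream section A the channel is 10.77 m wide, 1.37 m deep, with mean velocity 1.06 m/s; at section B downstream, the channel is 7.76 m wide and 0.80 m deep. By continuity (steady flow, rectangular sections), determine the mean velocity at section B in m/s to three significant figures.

2.52 m/s

Q = A₁V₁ = (10.77×1.37) × 1.06 = 15.64 m³/s
A₂ = 7.76 × 0.80 = 6.208 m²
V₂ = Q/A₂ = 15.64/6.208 = 2.519 m/s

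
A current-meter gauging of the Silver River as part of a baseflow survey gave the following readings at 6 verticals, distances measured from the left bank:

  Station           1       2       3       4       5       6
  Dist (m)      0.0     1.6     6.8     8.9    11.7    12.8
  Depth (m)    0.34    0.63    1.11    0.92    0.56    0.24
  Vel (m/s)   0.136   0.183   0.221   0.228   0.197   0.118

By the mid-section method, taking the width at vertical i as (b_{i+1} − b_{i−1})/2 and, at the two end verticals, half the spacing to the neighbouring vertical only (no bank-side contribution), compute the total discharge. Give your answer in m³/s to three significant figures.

w_1 = (1.6 − 0.0)/2 = 0.8 m; q_1 = 0.136 × 0.34 × 0.8 = 0.03699 m³/s
w_2 = (6.8 − 0.0)/2 = 3.4 m; q_2 = 0.183 × 0.63 × 3.4 = 0.3920 m³/s
w_3 = (8.9 − 1.6)/2 = 3.65 m; q_3 = 0.221 × 1.11 × 3.65 = 0.8954 m³/s
w_4 = (11.7 − 6.8)/2 = 2.45 m; q_4 = 0.228 × 0.92 × 2.45 = 0.5139 m³/s
w_5 = (12.8 − 8.9)/2 = 1.95 m; q_5 = 0.197 × 0.56 × 1.95 = 0.2151 m³/s
w_6 = (12.8 − 11.7)/2 = 0.55 m; q_6 = 0.118 × 0.24 × 0.55 = 0.01558 m³/s
Q = Σ qᵢ = 2.069 m³/s

2.07 m³/s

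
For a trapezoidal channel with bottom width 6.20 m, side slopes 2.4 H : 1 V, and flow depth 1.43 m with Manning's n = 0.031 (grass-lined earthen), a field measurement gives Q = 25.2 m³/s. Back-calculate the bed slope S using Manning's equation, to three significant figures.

A = (b + z·y)·y = (6.20 + 2.4×1.43)×1.43 = 13.77 m²
P = b + 2y√(1+z²) = 6.20 + 2×1.43×√(1+2.4²) = 13.64 m
R = A/P = 13.77/13.64 = 1.010 m
S = (Q·n / (1·A·R^(2/3)))² = (25.2×0.031 / (1×13.77×1.007))² = 0.003174

0.00317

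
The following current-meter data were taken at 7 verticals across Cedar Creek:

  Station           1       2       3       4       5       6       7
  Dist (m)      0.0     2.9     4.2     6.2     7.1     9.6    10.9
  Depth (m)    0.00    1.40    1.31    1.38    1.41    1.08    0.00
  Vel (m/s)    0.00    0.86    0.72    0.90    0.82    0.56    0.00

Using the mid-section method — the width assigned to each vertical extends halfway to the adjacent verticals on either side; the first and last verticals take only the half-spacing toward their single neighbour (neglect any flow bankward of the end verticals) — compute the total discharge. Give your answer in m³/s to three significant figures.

9.00 m³/s

w_2 = (4.2 − 0.0)/2 = 2.1 m; q_2 = 0.86 × 1.40 × 2.1 = 2.528 m³/s
w_3 = (6.2 − 2.9)/2 = 1.65 m; q_3 = 0.72 × 1.31 × 1.65 = 1.556 m³/s
w_4 = (7.1 − 4.2)/2 = 1.45 m; q_4 = 0.90 × 1.38 × 1.45 = 1.801 m³/s
w_5 = (9.6 − 6.2)/2 = 1.7 m; q_5 = 0.82 × 1.41 × 1.7 = 1.966 m³/s
w_6 = (10.9 − 7.1)/2 = 1.9 m; q_6 = 0.56 × 1.08 × 1.9 = 1.149 m³/s
Stations 1, 7 contribute zero (depth or velocity is 0).
Q = Σ qᵢ = 9.000 m³/s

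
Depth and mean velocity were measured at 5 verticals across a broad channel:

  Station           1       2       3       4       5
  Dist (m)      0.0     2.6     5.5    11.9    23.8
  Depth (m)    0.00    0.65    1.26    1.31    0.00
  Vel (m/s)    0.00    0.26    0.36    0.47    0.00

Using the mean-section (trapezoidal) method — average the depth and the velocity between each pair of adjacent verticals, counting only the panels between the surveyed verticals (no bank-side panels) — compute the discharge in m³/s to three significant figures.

Panel 1-2: Δb = 2.6 m, d̄ = (0.00+0.65)/2 = 0.325, v̄ = (0.00+0.26)/2 = 0.13 → q = 2.6×0.325×0.13 = 0.1099 m³/s
Panel 2-3: Δb = 2.9 m, d̄ = (0.65+1.26)/2 = 0.955, v̄ = (0.26+0.36)/2 = 0.31 → q = 2.9×0.955×0.31 = 0.8585 m³/s
Panel 3-4: Δb = 6.4 m, d̄ = (1.26+1.31)/2 = 1.285, v̄ = (0.36+0.47)/2 = 0.415 → q = 6.4×1.285×0.415 = 3.413 m³/s
Panel 4-5: Δb = 11.9 m, d̄ = (1.31+0.00)/2 = 0.655, v̄ = (0.47+0.00)/2 = 0.235 → q = 11.9×0.655×0.235 = 1.832 m³/s
Q = Σ q = 6.213 m³/s

6.21 m³/s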